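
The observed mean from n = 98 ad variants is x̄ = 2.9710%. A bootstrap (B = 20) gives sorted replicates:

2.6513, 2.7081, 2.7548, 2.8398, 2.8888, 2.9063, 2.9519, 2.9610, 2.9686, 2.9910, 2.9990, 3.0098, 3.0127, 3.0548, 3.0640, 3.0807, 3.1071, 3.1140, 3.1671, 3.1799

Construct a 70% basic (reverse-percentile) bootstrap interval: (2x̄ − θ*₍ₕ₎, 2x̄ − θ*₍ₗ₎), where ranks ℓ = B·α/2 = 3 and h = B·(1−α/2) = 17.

Percentile endpoints at ranks 3 and 17: θ*₍3₎ = 2.7548, θ*₍17₎ = 3.1071.
Basic interval reflects these around x̄:
  lower = 2 × 2.9710 − 3.1071 = 2.8349
  upper = 2 × 2.9710 − 2.7548 = 3.1872

(2.8349, 3.1872)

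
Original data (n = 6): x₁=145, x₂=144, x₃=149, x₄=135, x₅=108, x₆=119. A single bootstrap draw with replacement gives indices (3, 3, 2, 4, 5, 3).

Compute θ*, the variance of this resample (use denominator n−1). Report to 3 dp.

θ* = 260.400

Resample values: 149, 149, 144, 135, 108, 149.
Mean = 139.0000; sum of squared deviations = 1302.0000
s² = 1302.0000 / 5 = 260.4000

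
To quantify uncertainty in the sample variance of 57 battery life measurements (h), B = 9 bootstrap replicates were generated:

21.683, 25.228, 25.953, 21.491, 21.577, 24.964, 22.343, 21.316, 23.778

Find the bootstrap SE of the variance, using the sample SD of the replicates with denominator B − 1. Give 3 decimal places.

SE* = 1.846

Bootstrap SE is the standard deviation of the 9 replicate variances.
Mean of replicates: (21.683 + 25.228 + 25.953 + 21.491 + 21.577 + 24.964 + 22.343 + 21.316 + 23.778) / 9 = 208.3330 / 9 = 23.1481
Sum of squared deviations: (−1.4651)² + (+2.0799)² + (+2.8049)² + (−1.6571)² + (−1.5711)² + (+1.8159)² + (−0.8051)² + (−1.8321)² + (+0.6299)² = 27.2533
Variance = 27.2533 / 8 = 3.4067
SE* = √3.4067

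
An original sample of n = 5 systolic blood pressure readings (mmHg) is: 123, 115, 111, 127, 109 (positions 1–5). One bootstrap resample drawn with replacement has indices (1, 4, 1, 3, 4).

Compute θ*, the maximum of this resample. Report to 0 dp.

Resample values: 123, 127, 123, 111, 127.
Maximum = 127

θ* = 127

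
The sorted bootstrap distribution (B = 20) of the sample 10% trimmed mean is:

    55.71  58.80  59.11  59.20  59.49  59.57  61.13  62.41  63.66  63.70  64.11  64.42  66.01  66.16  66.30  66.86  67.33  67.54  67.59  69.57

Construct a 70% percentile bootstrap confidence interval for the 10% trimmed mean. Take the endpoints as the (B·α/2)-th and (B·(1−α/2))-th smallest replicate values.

(59.11, 67.33)

α = 0.30; lower rank = 20 × 0.150 = 3; upper rank = 20 × 0.850 = 17.
The 3rd smallest replicate is 59.11; the 17th is 67.33.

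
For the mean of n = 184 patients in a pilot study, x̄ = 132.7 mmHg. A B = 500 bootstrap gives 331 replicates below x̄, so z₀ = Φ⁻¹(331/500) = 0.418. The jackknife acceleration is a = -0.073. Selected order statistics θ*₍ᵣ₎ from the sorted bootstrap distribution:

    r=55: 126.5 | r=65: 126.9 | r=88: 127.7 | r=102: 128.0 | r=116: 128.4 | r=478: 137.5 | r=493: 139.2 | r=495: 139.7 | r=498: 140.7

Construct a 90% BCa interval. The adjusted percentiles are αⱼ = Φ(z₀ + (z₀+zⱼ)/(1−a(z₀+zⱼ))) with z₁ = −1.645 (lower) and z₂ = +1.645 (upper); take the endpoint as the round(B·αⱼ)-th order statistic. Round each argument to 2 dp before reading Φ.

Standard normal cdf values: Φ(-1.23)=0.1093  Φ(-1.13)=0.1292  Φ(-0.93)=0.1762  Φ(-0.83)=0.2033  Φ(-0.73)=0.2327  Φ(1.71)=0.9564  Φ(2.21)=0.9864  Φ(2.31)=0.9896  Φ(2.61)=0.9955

(127.7, 139.2)

Lower: z₀ + z₁ = 0.418 + (-1.645) = -1.227; 1 − a(z₀+z₁) = 1 − (-0.073)(-1.227) = 0.9104; argument = 0.418 + (-1.227)/0.9104 = -0.9297 → -0.93.
α₁ = Φ(-0.93) = 0.1762; rank = round(500 × 0.1762) = 88; θ*₍88₎ = 127.7.
Upper: z₀ + z₂ = 2.063; 1 − a(z₀+z₂) = 1.1506; argument = 2.2110 → 2.21; α₂ = 0.9864; rank = 493; θ*₍493₎ = 139.2.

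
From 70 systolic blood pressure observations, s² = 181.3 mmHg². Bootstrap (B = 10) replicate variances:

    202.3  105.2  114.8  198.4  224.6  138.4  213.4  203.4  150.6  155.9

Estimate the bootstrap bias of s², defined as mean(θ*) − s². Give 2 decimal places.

bias = −10.60

mean(θ*) = (202.3 + 105.2 + 114.8 + 198.4 + 224.6 + 138.4 + 213.4 + 203.4 + 150.6 + 155.9) / 10 = 170.700
bias = 170.700 − 181.3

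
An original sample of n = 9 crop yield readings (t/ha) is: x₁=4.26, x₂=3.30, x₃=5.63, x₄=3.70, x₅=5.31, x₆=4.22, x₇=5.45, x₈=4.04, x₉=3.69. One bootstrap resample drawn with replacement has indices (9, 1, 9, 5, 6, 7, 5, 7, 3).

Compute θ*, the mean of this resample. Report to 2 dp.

θ* = 4.78

Resample values: 3.69, 4.26, 3.69, 5.31, 4.22, 5.45, 5.31, 5.45, 5.63.
Mean = (3.69 + 4.26 + 3.69 + 5.31 + 4.22 + 5.45 + 5.31 + 5.45 + 5.63) / 9 = 43.010 / 9 = 4.78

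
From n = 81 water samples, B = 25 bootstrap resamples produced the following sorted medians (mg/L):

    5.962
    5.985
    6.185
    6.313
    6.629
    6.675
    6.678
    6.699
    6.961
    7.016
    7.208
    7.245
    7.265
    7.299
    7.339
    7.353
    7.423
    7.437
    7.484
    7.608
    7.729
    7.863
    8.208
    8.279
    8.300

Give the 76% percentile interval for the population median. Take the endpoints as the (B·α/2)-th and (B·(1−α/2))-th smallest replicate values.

(6.185, 7.863)

α = 0.24; lower rank = 25 × 0.120 = 3; upper rank = 25 × 0.880 = 22.
The 3rd smallest replicate is 6.185; the 22nd is 7.863.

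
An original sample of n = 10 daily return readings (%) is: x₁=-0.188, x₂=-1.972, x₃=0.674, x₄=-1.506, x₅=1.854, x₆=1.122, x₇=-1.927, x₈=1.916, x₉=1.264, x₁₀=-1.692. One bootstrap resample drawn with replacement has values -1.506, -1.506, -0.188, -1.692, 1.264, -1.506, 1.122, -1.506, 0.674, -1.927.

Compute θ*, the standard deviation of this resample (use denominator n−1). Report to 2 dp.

Mean = -0.6771; sum of squared deviations = 14.4099
s² = 14.4099 / 9 = 1.6011
s = √1.6011 = 1.27

θ* = 1.27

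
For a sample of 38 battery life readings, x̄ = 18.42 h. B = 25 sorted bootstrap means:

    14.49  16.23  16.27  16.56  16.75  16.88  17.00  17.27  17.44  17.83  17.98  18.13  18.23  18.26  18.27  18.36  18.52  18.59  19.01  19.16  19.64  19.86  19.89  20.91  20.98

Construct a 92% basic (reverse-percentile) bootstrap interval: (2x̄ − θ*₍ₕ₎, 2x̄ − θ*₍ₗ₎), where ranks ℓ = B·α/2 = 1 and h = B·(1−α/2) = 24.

Percentile endpoints at ranks 1 and 24: θ*₍1₎ = 14.49, θ*₍24₎ = 20.91.
Basic interval reflects these around x̄:
  lower = 2 × 18.42 − 20.91 = 15.93
  upper = 2 × 18.42 − 14.49 = 22.35

(15.93, 22.35)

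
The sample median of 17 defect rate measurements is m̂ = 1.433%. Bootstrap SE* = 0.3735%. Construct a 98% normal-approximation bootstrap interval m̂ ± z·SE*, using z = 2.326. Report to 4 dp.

Margin = 2.326 × 0.3735 = 0.86876
Interval: 1.433 ± 0.86876

(0.5642, 2.3018)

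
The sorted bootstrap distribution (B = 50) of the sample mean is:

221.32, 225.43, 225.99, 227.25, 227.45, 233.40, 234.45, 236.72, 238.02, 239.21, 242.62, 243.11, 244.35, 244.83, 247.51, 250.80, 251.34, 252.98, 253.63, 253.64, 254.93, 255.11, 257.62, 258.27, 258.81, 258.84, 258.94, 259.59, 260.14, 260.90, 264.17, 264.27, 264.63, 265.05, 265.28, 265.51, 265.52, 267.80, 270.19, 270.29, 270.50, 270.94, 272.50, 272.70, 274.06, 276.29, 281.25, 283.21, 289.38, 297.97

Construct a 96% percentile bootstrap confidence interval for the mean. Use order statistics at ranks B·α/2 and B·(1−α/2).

α = 0.04; lower rank = 50 × 0.020 = 1; upper rank = 50 × 0.980 = 49.
The 1st smallest replicate is 221.32; the 49th is 289.38.

(221.32, 289.38)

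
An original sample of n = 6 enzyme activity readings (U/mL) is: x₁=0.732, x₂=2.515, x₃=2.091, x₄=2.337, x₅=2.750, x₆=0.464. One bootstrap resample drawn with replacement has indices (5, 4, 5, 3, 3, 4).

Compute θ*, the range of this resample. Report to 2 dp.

θ* = 0.66

Resample values: 2.750, 2.337, 2.750, 2.091, 2.091, 2.337.
Range = 2.750 − 2.091 = 0.66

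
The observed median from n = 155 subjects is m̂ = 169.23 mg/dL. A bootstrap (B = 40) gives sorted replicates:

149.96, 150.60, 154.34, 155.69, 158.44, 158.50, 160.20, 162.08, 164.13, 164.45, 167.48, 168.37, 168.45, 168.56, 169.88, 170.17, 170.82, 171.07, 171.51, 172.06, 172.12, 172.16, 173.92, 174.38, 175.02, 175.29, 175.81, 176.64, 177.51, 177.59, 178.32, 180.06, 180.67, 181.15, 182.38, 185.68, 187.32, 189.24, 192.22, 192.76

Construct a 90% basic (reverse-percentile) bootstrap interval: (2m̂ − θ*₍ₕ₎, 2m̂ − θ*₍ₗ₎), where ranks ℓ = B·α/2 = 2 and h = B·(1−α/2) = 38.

Percentile endpoints at ranks 2 and 38: θ*₍2₎ = 150.60, θ*₍38₎ = 189.24.
Basic interval reflects these around m̂:
  lower = 2 × 169.23 − 189.24 = 149.22
  upper = 2 × 169.23 − 150.60 = 187.86

(149.22, 187.86)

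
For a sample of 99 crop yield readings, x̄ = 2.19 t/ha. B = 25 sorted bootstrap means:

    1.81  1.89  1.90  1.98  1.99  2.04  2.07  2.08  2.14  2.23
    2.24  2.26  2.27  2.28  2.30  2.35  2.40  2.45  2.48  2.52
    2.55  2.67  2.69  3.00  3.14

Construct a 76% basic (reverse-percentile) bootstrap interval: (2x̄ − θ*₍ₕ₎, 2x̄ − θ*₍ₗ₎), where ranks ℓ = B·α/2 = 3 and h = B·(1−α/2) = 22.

(1.71, 2.48)

Percentile endpoints at ranks 3 and 22: θ*₍3₎ = 1.90, θ*₍22₎ = 2.67.
Basic interval reflects these around x̄:
  lower = 2 × 2.19 − 2.67 = 1.71
  upper = 2 × 2.19 − 1.90 = 2.48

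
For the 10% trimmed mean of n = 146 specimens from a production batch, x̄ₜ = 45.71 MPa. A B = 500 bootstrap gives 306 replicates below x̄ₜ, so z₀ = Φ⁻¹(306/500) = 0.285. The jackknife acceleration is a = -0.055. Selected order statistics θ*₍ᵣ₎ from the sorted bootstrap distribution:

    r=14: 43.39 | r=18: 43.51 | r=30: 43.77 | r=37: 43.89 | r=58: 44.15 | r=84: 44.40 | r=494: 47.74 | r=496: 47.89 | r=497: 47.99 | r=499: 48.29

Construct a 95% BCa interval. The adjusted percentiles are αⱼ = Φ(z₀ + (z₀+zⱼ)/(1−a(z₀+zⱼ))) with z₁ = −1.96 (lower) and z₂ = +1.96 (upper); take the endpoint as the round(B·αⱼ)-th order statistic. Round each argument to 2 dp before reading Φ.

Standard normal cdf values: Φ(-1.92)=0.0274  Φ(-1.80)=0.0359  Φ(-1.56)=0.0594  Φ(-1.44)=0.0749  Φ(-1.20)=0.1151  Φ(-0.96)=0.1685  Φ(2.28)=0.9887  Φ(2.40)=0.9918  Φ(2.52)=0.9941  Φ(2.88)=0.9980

Lower: z₀ + z₁ = 0.285 + (-1.960) = -1.675; 1 − a(z₀+z₁) = 1 − (-0.055)(-1.675) = 0.9079; argument = 0.285 + (-1.675)/0.9079 = -1.5600 → -1.56.
α₁ = Φ(-1.56) = 0.0594; rank = round(500 × 0.0594) = 30; θ*₍30₎ = 43.77.
Upper: z₀ + z₂ = 2.245; 1 − a(z₀+z₂) = 1.1235; argument = 2.2833 → 2.28; α₂ = 0.9887; rank = 494; θ*₍494₎ = 47.74.

(43.77, 47.74)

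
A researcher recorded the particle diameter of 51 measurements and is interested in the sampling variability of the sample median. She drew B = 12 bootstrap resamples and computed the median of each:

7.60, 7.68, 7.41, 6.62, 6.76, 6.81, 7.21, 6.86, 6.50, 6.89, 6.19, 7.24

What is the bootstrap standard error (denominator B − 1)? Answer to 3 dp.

Bootstrap SE is the standard deviation of the 12 replicate medians.
Mean of replicates: (7.60 + 7.68 + 7.41 + 6.62 + 6.76 + 6.81 + 7.21 + 6.86 + 6.50 + 6.89 + 6.19 + 7.24) / 12 = 83.7700 / 12 = 6.9808
Sum of squared deviations: (+0.6192)² + (+0.6992)² + (+0.4292)² + (−0.3608)² + (−0.2208)² + (−0.1708)² + (+0.2292)² + (−0.1208)² + (−0.4808)² + (−0.0908)² + (−0.7908)² + (+0.2592)² = 2.2637
Variance = 2.2637 / 11 = 0.2058
SE* = √0.2058

SE* = 0.454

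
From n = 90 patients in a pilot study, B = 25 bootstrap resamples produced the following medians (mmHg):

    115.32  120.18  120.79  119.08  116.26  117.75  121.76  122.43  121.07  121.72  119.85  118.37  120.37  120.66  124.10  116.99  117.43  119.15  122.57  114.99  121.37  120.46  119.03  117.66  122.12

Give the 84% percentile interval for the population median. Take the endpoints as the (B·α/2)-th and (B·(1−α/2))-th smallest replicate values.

(115.32, 122.43)

Sorted replicates: 114.99, 115.32, 116.26, 116.99, 117.43, 117.66, 117.75, 118.37, 119.03, 119.08, 119.15, 119.85, 120.18, 120.37, 120.46, 120.66, 120.79, 121.07, 121.37, 121.72, 121.76, 122.12, 122.43, 122.57, 124.10
α = 0.16; lower rank = 25 × 0.080 = 2; upper rank = 25 × 0.920 = 23.
The 2nd smallest replicate is 115.32; the 23rd is 122.43.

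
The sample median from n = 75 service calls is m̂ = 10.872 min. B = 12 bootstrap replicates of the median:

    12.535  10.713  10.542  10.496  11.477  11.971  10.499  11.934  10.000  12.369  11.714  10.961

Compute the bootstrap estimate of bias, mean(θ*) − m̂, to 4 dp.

bias = +0.3956

mean(θ*) = (12.535 + 10.713 + 10.542 + 10.496 + 11.477 + 11.971 + 10.499 + 11.934 + 10.000 + 12.369 + 11.714 + 10.961) / 12 = 11.26758
bias = 11.26758 − 10.872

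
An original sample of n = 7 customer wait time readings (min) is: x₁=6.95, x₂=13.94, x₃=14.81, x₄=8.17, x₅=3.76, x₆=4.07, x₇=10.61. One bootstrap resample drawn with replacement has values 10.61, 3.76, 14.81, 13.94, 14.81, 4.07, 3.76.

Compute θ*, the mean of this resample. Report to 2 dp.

Mean = (10.61 + 3.76 + 14.81 + 13.94 + 14.81 + 4.07 + 3.76) / 7 = 65.760 / 7 = 9.39

θ* = 9.39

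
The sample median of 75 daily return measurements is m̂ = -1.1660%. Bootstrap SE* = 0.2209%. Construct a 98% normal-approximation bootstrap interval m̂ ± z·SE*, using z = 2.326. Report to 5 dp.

Margin = 2.326 × 0.2209 = 0.513813
Interval: -1.1660 ± 0.513813

(-1.67981, -0.65219)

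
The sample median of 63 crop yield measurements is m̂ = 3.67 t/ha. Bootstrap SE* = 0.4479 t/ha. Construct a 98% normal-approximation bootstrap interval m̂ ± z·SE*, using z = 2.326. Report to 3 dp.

Margin = 2.326 × 0.4479 = 1.0418
Interval: 3.67 ± 1.0418

(2.628, 4.712)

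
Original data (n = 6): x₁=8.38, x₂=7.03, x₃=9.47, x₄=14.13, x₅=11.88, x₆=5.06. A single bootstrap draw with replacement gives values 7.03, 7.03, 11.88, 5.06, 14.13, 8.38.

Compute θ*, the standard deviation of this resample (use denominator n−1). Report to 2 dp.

θ* = 3.41

Mean = 8.9183; sum of squared deviations = 58.2411
s² = 58.2411 / 5 = 11.6482
s = √11.6482 = 3.41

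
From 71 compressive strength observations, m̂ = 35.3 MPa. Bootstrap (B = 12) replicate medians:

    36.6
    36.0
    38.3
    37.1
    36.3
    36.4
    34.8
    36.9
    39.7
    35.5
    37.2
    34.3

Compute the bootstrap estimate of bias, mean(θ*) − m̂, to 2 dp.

bias = +1.29

mean(θ*) = (36.6 + 36.0 + 38.3 + 37.1 + 36.3 + 36.4 + 34.8 + 36.9 + 39.7 + 35.5 + 37.2 + 34.3) / 12 = 36.592
bias = 36.592 − 35.3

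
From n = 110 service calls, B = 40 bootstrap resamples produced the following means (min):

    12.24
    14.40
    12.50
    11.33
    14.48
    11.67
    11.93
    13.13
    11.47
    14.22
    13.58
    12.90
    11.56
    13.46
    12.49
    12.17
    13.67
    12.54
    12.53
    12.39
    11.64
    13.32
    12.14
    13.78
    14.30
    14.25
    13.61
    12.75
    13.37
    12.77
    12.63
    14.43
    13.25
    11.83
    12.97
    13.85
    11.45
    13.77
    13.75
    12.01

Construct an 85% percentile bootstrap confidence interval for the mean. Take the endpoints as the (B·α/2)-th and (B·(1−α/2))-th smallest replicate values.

(11.47, 14.30)

Sorted replicates: 11.33, 11.45, 11.47, 11.56, 11.64, 11.67, 11.83, 11.93, 12.01, 12.14, 12.17, 12.24, 12.39, 12.49, 12.50, 12.53, 12.54, 12.63, 12.75, 12.77, 12.90, 12.97, 13.13, 13.25, 13.32, 13.37, 13.46, 13.58, 13.61, 13.67, 13.75, 13.77, 13.78, 13.85, 14.22, 14.25, 14.30, 14.40, 14.43, 14.48
α = 0.15; lower rank = 40 × 0.075 = 3; upper rank = 40 × 0.925 = 37.
The 3rd smallest replicate is 11.47; the 37th is 14.30.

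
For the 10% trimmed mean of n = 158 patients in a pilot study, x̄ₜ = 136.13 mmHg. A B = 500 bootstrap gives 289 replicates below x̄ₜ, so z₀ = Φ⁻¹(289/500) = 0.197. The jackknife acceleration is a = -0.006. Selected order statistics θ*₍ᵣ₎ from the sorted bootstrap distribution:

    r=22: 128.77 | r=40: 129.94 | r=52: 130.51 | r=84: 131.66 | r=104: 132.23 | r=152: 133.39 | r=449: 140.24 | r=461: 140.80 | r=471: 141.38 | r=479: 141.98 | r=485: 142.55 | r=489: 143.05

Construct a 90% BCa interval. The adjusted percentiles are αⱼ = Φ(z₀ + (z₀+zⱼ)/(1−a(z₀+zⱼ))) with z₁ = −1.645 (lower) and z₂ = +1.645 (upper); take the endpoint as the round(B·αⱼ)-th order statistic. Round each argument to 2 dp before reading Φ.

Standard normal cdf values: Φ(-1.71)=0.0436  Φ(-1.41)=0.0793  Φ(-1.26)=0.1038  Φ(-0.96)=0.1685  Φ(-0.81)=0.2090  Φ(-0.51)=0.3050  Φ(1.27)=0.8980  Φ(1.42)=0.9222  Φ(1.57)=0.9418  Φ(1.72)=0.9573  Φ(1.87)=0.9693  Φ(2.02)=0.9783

(130.51, 143.05)

Lower: z₀ + z₁ = 0.197 + (-1.645) = -1.448; 1 − a(z₀+z₁) = 1 − (-0.006)(-1.448) = 0.9913; argument = 0.197 + (-1.448)/0.9913 = -1.2637 → -1.26.
α₁ = Φ(-1.26) = 0.1038; rank = round(500 × 0.1038) = 52; θ*₍52₎ = 130.51.
Upper: z₀ + z₂ = 1.842; 1 − a(z₀+z₂) = 1.0111; argument = 2.0189 → 2.02; α₂ = 0.9783; rank = 489; θ*₍489₎ = 143.05.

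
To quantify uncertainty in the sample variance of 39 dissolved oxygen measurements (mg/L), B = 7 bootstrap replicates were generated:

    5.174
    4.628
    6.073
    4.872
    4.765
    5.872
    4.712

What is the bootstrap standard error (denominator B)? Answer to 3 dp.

Bootstrap SE is the standard deviation of the 7 replicate variances.
Mean of replicates: (5.174 + 4.628 + 6.073 + 4.872 + 4.765 + 5.872 + 4.712) / 7 = 36.0960 / 7 = 5.1566
Sum of squared deviations: (+0.0174)² + (−0.5286)² + (+0.9164)² + (−0.2846)² + (−0.3916)² + (+0.7154)² + (−0.4446)² = 2.0633
Variance = 2.0633 / 7 = 0.2948
SE* = √0.2948

SE* = 0.543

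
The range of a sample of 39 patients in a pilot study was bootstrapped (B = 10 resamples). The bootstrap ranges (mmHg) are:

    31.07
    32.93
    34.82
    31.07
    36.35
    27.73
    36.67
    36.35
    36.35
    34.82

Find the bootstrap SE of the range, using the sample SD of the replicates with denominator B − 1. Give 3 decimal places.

SE* = 3.025

Bootstrap SE is the standard deviation of the 10 replicate ranges.
Mean of replicates: (31.07 + 32.93 + 34.82 + 31.07 + 36.35 + 27.73 + 36.67 + 36.35 + 36.35 + 34.82) / 10 = 338.1600 / 10 = 33.8160
Sum of squared deviations: (−2.7460)² + (−0.8860)² + (+1.0040)² + (−2.7460)² + (+2.5340)² + (−6.0860)² + (+2.8540)² + (+2.5340)² + (+2.5340)² + (+1.0040)² = 82.3302
Variance = 82.3302 / 9 = 9.1478
SE* = √9.1478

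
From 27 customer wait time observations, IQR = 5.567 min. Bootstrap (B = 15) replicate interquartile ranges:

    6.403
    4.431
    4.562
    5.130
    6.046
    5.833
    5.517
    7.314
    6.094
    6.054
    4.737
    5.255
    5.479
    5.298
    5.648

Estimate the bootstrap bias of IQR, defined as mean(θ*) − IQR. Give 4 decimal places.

bias = +0.0197

mean(θ*) = (6.403 + 4.431 + 4.562 + 5.130 + 6.046 + 5.833 + 5.517 + 7.314 + 6.094 + 6.054 + 4.737 + 5.255 + 5.479 + 5.298 + 5.648) / 15 = 5.58673
bias = 5.58673 − 5.567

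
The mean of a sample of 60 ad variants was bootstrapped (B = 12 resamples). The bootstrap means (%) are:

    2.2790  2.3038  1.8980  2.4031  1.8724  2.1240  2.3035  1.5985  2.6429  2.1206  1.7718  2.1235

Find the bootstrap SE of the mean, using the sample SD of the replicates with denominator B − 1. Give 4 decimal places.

Bootstrap SE is the standard deviation of the 12 replicate means.
Mean of replicates: (2.2790 + 2.3038 + 1.8980 + 2.4031 + 1.8724 + 2.1240 + 2.3035 + 1.5985 + 2.6429 + 2.1206 + 1.7718 + 2.1235) / 12 = 25.44110 / 12 = 2.12009
Sum of squared deviations: (+0.15891)² + (+0.18371)² + (−0.22209)² + (+0.28301)² + (−0.24769)² + (+0.00391)² + (+0.18341)² + (−0.52159)² + (+0.52281)² + (+0.00051)² + (−0.34829)² + (+0.00341)² = 0.95013
Variance = 0.95013 / 11 = 0.08638
SE* = √0.08638

SE* = 0.2939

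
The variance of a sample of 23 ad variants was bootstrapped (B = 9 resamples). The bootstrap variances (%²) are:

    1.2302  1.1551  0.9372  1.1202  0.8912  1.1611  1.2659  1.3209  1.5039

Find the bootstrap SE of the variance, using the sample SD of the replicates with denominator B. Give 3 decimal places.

Bootstrap SE is the standard deviation of the 9 replicate variances.
Mean of replicates: (1.2302 + 1.1551 + 0.9372 + 1.1202 + 0.8912 + 1.1611 + 1.2659 + 1.3209 + 1.5039) / 9 = 10.58570 / 9 = 1.17619
Sum of squared deviations: (+0.05401)² + (−0.02109)² + (−0.23899)² + (−0.05599)² + (−0.28499)² + (−0.01509)² + (+0.08971)² + (+0.14471)² + (+0.32771)² = 0.28144
Variance = 0.28144 / 9 = 0.03127
SE* = √0.03127

SE* = 0.177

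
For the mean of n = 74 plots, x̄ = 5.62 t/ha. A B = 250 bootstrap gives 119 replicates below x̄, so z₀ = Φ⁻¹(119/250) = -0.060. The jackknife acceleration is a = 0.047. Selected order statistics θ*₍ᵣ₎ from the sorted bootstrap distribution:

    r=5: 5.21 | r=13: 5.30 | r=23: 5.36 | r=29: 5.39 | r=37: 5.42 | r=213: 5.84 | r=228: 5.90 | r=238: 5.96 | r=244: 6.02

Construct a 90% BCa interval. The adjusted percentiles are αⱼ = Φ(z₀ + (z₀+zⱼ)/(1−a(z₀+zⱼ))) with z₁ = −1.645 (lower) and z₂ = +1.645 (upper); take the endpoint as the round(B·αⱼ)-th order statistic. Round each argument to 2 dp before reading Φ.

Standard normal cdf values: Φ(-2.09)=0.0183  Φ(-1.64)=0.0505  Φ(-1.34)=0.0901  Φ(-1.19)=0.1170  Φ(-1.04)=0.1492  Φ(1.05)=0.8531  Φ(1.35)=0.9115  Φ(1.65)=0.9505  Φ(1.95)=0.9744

(5.30, 5.96)

Lower: z₀ + z₁ = -0.060 + (-1.645) = -1.705; 1 − a(z₀+z₁) = 1 − (0.047)(-1.705) = 1.0801; argument = -0.060 + (-1.705)/1.0801 = -1.6385 → -1.64.
α₁ = Φ(-1.64) = 0.0505; rank = round(250 × 0.0505) = 13; θ*₍13₎ = 5.30.
Upper: z₀ + z₂ = 1.585; 1 − a(z₀+z₂) = 0.9255; argument = 1.6526 → 1.65; α₂ = 0.9505; rank = 238; θ*₍238₎ = 5.96.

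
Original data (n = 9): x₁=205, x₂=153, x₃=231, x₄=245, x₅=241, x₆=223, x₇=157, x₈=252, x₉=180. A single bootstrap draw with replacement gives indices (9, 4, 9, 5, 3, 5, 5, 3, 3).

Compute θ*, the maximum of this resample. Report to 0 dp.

Resample values: 180, 245, 180, 241, 231, 241, 241, 231, 231.
Maximum = 245

θ* = 245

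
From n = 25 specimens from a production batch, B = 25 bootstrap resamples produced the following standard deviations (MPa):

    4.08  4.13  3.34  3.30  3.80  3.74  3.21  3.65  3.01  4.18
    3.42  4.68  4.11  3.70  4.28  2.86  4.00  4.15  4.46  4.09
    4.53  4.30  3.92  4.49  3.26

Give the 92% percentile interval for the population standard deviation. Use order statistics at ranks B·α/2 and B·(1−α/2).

(2.86, 4.53)

Sorted replicates: 2.86, 3.01, 3.21, 3.26, 3.30, 3.34, 3.42, 3.65, 3.70, 3.74, 3.80, 3.92, 4.00, 4.08, 4.09, 4.11, 4.13, 4.15, 4.18, 4.28, 4.30, 4.46, 4.49, 4.53, 4.68
α = 0.08; lower rank = 25 × 0.040 = 1; upper rank = 25 × 0.960 = 24.
The 1st smallest replicate is 2.86; the 24th is 4.53.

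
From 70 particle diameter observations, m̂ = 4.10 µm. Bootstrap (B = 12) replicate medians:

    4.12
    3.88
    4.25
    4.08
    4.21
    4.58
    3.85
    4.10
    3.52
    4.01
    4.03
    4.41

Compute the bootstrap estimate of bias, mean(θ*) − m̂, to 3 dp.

bias = −0.013

mean(θ*) = (4.12 + 3.88 + 4.25 + 4.08 + 4.21 + 4.58 + 3.85 + 4.10 + 3.52 + 4.01 + 4.03 + 4.41) / 12 = 4.0867
bias = 4.0867 − 4.10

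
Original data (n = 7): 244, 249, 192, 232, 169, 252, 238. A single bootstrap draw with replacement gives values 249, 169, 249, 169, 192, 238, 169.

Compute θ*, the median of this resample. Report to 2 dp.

Sorted: 169, 169, 169, 192, 238, 249, 249
Median = middle value = 192.00

θ* = 192.00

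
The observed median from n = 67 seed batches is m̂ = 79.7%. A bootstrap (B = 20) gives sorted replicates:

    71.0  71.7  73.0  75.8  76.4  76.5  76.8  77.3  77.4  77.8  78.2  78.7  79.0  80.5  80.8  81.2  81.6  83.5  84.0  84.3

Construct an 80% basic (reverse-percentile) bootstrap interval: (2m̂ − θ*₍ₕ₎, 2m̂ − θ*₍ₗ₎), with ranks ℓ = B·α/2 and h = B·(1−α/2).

(75.9, 87.7)

Percentile endpoints at ranks 2 and 18: θ*₍2₎ = 71.7, θ*₍18₎ = 83.5.
Basic interval reflects these around m̂:
  lower = 2 × 79.7 − 83.5 = 75.9
  upper = 2 × 79.7 − 71.7 = 87.7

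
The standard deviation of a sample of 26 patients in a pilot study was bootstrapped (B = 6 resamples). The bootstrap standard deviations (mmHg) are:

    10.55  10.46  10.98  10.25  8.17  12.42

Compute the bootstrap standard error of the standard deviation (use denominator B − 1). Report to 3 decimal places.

Bootstrap SE is the standard deviation of the 6 replicate standard deviations.
Mean of replicates: (10.55 + 10.46 + 10.98 + 10.25 + 8.17 + 12.42) / 6 = 62.8300 / 6 = 10.4717
Sum of squared deviations: (+0.0783)² + (−0.0117)² + (+0.5083)² + (−0.2217)² + (−2.3017)² + (+1.9483)² = 9.4075
Variance = 9.4075 / 5 = 1.8815
SE* = √1.8815

SE* = 1.372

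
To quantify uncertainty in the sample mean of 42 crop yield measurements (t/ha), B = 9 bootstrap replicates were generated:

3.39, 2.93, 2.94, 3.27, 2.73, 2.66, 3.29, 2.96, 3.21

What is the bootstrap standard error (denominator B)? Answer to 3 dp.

Bootstrap SE is the standard deviation of the 9 replicate means.
Mean of replicates: (3.39 + 2.93 + 2.94 + 3.27 + 2.73 + 2.66 + 3.29 + 2.96 + 3.21) / 9 = 27.3800 / 9 = 3.0422
Sum of squared deviations: (+0.3478)² + (−0.1122)² + (−0.1022)² + (+0.2278)² + (−0.3122)² + (−0.3822)² + (+0.2478)² + (−0.0822)² + (+0.1678)² = 0.5358
Variance = 0.5358 / 9 = 0.0595
SE* = √0.0595

SE* = 0.244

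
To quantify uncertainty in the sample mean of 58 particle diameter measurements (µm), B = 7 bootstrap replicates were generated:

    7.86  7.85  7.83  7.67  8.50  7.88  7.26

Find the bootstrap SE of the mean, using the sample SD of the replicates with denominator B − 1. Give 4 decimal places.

SE* = 0.3658

Bootstrap SE is the standard deviation of the 7 replicate means.
Mean of replicates: (7.86 + 7.85 + 7.83 + 7.67 + 8.50 + 7.88 + 7.26) / 7 = 54.85000 / 7 = 7.83571
Sum of squared deviations: (+0.02429)² + (+0.01429)² + (−0.00571)² + (−0.16571)² + (+0.66429)² + (+0.04429)² + (−0.57571)² = 0.80297
Variance = 0.80297 / 6 = 0.13383
SE* = √0.13383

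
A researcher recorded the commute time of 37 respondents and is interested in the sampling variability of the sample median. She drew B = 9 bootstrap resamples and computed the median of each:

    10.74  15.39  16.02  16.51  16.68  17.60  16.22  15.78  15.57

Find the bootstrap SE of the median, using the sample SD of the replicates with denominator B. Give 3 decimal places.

SE* = 1.833

Bootstrap SE is the standard deviation of the 9 replicate medians.
Mean of replicates: (10.74 + 15.39 + 16.02 + 16.51 + 16.68 + 17.60 + 16.22 + 15.78 + 15.57) / 9 = 140.5100 / 9 = 15.6122
Sum of squared deviations: (−4.8722)² + (−0.2222)² + (+0.4078)² + (+0.8978)² + (+1.0678)² + (+1.9878)² + (+0.6078)² + (+0.1678)² + (−0.0422)² = 30.2510
Variance = 30.2510 / 9 = 3.3612
SE* = √3.3612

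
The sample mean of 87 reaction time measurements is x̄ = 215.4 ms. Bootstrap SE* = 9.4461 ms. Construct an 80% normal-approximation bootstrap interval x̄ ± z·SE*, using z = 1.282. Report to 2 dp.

(203.29, 227.51)

Margin = 1.282 × 9.4461 = 12.110
Interval: 215.4 ± 12.110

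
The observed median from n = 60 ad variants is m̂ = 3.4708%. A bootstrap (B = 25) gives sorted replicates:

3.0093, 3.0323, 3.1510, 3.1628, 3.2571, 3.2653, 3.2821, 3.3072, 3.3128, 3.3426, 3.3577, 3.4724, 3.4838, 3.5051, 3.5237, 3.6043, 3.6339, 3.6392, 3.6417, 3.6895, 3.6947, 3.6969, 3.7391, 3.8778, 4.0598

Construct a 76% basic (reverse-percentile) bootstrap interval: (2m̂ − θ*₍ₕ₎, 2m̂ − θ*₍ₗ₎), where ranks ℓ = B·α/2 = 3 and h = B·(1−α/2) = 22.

(3.2447, 3.7906)

Percentile endpoints at ranks 3 and 22: θ*₍3₎ = 3.1510, θ*₍22₎ = 3.6969.
Basic interval reflects these around m̂:
  lower = 2 × 3.4708 − 3.6969 = 3.2447
  upper = 2 × 3.4708 − 3.1510 = 3.7906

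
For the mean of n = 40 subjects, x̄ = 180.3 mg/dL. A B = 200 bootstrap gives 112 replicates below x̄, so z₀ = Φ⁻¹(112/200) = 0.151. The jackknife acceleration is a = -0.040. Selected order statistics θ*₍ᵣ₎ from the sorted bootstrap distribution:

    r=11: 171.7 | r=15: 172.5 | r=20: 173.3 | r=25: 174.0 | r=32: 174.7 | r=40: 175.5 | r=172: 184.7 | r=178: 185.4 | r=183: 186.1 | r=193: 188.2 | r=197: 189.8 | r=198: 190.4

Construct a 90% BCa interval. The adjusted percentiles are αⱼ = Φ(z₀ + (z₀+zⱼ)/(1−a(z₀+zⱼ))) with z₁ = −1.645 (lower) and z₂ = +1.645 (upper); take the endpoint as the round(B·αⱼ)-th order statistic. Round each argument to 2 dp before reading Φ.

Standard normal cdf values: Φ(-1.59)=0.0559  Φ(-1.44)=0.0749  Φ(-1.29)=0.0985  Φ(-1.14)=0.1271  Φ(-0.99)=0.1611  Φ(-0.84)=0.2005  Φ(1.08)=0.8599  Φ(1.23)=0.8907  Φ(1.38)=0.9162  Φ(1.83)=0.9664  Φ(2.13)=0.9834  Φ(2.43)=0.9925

Lower: z₀ + z₁ = 0.151 + (-1.645) = -1.494; 1 − a(z₀+z₁) = 1 − (-0.040)(-1.494) = 0.9402; argument = 0.151 + (-1.494)/0.9402 = -1.4380 → -1.44.
α₁ = Φ(-1.44) = 0.0749; rank = round(200 × 0.0749) = 15; θ*₍15₎ = 172.5.
Upper: z₀ + z₂ = 1.796; 1 − a(z₀+z₂) = 1.0718; argument = 1.8266 → 1.83; α₂ = 0.9664; rank = 193; θ*₍193₎ = 188.2.

(172.5, 188.2)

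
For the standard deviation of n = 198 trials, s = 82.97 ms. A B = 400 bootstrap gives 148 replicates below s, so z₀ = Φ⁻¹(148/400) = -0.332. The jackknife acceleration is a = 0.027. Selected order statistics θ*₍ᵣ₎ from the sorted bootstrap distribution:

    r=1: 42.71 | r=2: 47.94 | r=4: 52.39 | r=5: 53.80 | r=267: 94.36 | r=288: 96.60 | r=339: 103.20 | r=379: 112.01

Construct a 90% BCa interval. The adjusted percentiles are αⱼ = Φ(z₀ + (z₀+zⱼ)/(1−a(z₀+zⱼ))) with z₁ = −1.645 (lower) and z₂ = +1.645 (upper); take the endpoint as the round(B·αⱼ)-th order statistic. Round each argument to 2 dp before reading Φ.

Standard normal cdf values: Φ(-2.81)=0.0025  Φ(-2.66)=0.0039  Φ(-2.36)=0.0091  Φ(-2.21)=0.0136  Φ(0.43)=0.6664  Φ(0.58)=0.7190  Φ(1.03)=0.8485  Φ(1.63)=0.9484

Lower: z₀ + z₁ = -0.332 + (-1.645) = -1.977; 1 − a(z₀+z₁) = 1 − (0.027)(-1.977) = 1.0534; argument = -0.332 + (-1.977)/1.0534 = -2.2088 → -2.21.
α₁ = Φ(-2.21) = 0.0136; rank = round(400 × 0.0136) = 5; θ*₍5₎ = 53.80.
Upper: z₀ + z₂ = 1.313; 1 − a(z₀+z₂) = 0.9645; argument = 1.0293 → 1.03; α₂ = 0.8485; rank = 339; θ*₍339₎ = 103.20.

(53.80, 103.20)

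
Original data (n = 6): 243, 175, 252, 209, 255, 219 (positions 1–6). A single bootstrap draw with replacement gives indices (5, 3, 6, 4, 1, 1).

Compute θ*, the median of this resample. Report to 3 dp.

Resample values: 255, 252, 219, 209, 243, 243.
Sorted: 209, 219, 243, 243, 252, 255
Median = average of the two middle values = 243.000

θ* = 243.000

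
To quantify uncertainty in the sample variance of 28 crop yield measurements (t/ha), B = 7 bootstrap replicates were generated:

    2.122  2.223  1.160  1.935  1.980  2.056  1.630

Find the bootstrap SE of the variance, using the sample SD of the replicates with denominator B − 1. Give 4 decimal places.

SE* = 0.3653

Bootstrap SE is the standard deviation of the 7 replicate variances.
Mean of replicates: (2.122 + 2.223 + 1.160 + 1.935 + 1.980 + 2.056 + 1.630) / 7 = 13.10600 / 7 = 1.87229
Sum of squared deviations: (+0.24971)² + (+0.35071)² + (−0.71229)² + (+0.06271)² + (+0.10771)² + (+0.18371)² + (−0.24229)² = 0.80070
Variance = 0.80070 / 6 = 0.13345
SE* = √0.13345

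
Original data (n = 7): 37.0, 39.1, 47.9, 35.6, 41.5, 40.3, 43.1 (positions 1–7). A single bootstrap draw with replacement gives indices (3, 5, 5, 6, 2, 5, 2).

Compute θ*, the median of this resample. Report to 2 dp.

Resample values: 47.9, 41.5, 41.5, 40.3, 39.1, 41.5, 39.1.
Sorted: 39.1, 39.1, 40.3, 41.5, 41.5, 41.5, 47.9
Median = middle value = 41.50

θ* = 41.50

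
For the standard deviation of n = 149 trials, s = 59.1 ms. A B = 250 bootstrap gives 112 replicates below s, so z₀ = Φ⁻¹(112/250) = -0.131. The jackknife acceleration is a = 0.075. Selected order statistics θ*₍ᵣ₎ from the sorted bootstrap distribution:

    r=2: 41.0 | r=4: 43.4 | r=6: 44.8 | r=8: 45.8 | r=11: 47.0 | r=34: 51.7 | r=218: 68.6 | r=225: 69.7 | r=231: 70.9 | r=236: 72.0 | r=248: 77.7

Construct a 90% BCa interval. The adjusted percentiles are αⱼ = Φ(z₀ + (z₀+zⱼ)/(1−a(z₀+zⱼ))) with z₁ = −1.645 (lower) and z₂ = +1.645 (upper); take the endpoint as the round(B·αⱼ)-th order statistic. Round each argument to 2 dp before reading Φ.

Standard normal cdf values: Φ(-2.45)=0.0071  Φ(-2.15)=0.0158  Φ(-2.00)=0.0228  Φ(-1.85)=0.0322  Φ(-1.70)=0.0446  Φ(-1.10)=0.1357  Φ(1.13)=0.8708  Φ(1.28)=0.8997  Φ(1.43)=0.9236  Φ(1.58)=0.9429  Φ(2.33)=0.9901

Lower: z₀ + z₁ = -0.131 + (-1.645) = -1.776; 1 − a(z₀+z₁) = 1 − (0.075)(-1.776) = 1.1332; argument = -0.131 + (-1.776)/1.1332 = -1.6982 → -1.70.
α₁ = Φ(-1.70) = 0.0446; rank = round(250 × 0.0446) = 11; θ*₍11₎ = 47.0.
Upper: z₀ + z₂ = 1.514; 1 − a(z₀+z₂) = 0.8864; argument = 1.5769 → 1.58; α₂ = 0.9429; rank = 236; θ*₍236₎ = 72.0.

(47.0, 72.0)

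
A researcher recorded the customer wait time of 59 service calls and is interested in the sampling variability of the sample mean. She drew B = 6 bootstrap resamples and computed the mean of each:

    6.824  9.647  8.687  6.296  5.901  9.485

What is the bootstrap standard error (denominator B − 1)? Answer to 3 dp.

Bootstrap SE is the standard deviation of the 6 replicate means.
Mean of replicates: (6.824 + 9.647 + 8.687 + 6.296 + 5.901 + 9.485) / 6 = 46.8400 / 6 = 7.8067
Sum of squared deviations: (−0.9827)² + (+1.8403)² + (+0.8803)² + (−1.5107)² + (−1.9057)² + (+1.6783)² = 13.8579
Variance = 13.8579 / 5 = 2.7716
SE* = √2.7716

SE* = 1.665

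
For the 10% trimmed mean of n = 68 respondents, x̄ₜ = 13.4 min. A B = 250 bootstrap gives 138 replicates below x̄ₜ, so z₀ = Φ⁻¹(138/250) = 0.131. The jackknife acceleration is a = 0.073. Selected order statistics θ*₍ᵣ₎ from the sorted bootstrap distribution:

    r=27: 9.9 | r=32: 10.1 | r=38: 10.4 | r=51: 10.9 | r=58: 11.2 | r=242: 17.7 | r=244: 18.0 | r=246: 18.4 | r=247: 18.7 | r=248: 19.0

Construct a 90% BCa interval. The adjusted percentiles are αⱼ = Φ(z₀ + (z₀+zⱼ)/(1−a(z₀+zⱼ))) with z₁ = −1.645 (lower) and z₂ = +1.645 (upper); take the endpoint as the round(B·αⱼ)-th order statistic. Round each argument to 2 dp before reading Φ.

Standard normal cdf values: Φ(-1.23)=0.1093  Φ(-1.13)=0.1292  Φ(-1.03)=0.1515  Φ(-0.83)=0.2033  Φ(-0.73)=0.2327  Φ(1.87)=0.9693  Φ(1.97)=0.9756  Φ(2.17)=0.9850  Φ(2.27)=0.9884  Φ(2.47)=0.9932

Lower: z₀ + z₁ = 0.131 + (-1.645) = -1.514; 1 − a(z₀+z₁) = 1 − (0.073)(-1.514) = 1.1105; argument = 0.131 + (-1.514)/1.1105 = -1.2323 → -1.23.
α₁ = Φ(-1.23) = 0.1093; rank = round(250 × 0.1093) = 27; θ*₍27₎ = 9.9.
Upper: z₀ + z₂ = 1.776; 1 − a(z₀+z₂) = 0.8704; argument = 2.1716 → 2.17; α₂ = 0.9850; rank = 246; θ*₍246₎ = 18.4.

(9.9, 18.4)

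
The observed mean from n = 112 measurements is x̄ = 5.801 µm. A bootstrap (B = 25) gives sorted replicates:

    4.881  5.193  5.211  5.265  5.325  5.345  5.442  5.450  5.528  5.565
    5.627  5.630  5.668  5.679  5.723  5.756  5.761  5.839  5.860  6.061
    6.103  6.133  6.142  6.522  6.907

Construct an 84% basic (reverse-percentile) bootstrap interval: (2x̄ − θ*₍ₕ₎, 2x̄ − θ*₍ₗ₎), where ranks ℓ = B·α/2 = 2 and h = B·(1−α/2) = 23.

(5.460, 6.409)

Percentile endpoints at ranks 2 and 23: θ*₍2₎ = 5.193, θ*₍23₎ = 6.142.
Basic interval reflects these around x̄:
  lower = 2 × 5.801 − 6.142 = 5.460
  upper = 2 × 5.801 − 5.193 = 6.409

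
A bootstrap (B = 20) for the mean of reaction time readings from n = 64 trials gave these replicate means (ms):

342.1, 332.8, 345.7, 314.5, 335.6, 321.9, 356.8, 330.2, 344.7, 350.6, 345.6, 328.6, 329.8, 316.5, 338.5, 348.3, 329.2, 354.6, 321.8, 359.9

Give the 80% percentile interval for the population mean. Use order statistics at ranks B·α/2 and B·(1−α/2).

(316.5, 354.6)

Sorted replicates: 314.5, 316.5, 321.8, 321.9, 328.6, 329.2, 329.8, 330.2, 332.8, 335.6, 338.5, 342.1, 344.7, 345.6, 345.7, 348.3, 350.6, 354.6, 356.8, 359.9
α = 0.20; lower rank = 20 × 0.100 = 2; upper rank = 20 × 0.900 = 18.
The 2nd smallest replicate is 316.5; the 18th is 354.6.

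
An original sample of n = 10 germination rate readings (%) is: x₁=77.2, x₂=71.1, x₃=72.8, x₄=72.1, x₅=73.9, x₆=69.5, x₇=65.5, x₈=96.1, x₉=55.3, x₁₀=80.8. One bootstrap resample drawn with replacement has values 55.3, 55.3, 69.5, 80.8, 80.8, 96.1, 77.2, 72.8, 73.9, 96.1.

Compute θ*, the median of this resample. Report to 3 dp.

Sorted: 55.3, 55.3, 69.5, 72.8, 73.9, 77.2, 80.8, 80.8, 96.1, 96.1
Median = average of the two middle values = 75.550

θ* = 75.550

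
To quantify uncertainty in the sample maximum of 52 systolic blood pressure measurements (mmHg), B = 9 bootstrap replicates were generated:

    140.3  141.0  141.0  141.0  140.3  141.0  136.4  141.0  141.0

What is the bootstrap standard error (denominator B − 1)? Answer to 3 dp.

Bootstrap SE is the standard deviation of the 9 replicate maximums.
Mean of replicates: (140.3 + 141.0 + 141.0 + 141.0 + 140.3 + 141.0 + 136.4 + 141.0 + 141.0) / 9 = 1263.0000 / 9 = 140.3333
Sum of squared deviations: (−0.0333)² + (+0.6667)² + (+0.6667)² + (+0.6667)² + (−0.0333)² + (+0.6667)² + (−3.9333)² + (+0.6667)² + (+0.6667)² = 18.1400
Variance = 18.1400 / 8 = 2.2675
SE* = √2.2675

SE* = 1.506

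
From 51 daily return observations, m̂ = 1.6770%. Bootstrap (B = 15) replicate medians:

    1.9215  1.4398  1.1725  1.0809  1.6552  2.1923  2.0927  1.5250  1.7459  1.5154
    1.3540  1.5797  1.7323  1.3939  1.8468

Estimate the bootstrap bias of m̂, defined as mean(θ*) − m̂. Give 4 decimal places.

bias = −0.0605

mean(θ*) = (1.9215 + 1.4398 + 1.1725 + 1.0809 + 1.6552 + 2.1923 + 2.0927 + 1.5250 + 1.7459 + 1.5154 + 1.3540 + 1.5797 + 1.7323 + 1.3939 + 1.8468) / 15 = 1.61653
bias = 1.61653 − 1.6770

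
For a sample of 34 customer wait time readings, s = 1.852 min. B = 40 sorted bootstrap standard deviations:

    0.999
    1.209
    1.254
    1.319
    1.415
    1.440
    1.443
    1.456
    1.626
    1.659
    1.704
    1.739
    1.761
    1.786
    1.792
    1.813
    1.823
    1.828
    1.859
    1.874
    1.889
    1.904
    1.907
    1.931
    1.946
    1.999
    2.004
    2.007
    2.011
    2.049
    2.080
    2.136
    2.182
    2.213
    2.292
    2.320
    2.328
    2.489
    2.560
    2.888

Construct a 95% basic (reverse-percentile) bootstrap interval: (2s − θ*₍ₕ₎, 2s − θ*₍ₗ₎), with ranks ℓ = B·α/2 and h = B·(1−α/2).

(1.144, 2.705)

Percentile endpoints at ranks 1 and 39: θ*₍1₎ = 0.999, θ*₍39₎ = 2.560.
Basic interval reflects these around s:
  lower = 2 × 1.852 − 2.560 = 1.144
  upper = 2 × 1.852 − 0.999 = 2.705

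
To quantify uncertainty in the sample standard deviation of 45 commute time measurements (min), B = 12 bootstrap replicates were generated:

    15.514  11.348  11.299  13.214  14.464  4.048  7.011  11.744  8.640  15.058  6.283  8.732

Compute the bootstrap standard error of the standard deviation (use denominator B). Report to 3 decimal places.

SE* = 3.535

Bootstrap SE is the standard deviation of the 12 replicate standard deviations.
Mean of replicates: (15.514 + 11.348 + 11.299 + 13.214 + 14.464 + 4.048 + 7.011 + 11.744 + 8.640 + 15.058 + 6.283 + 8.732) / 12 = 127.3550 / 12 = 10.6129
Sum of squared deviations: (+4.9011)² + (+0.7351)² + (+0.6861)² + (+2.6011)² + (+3.8511)² + (−6.5649)² + (−3.6019)² + (+1.1311)² + (−1.9729)² + (+4.4451)² + (−4.3299)² + (−1.8809)² = 149.9166
Variance = 149.9166 / 12 = 12.4931
SE* = √12.4931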